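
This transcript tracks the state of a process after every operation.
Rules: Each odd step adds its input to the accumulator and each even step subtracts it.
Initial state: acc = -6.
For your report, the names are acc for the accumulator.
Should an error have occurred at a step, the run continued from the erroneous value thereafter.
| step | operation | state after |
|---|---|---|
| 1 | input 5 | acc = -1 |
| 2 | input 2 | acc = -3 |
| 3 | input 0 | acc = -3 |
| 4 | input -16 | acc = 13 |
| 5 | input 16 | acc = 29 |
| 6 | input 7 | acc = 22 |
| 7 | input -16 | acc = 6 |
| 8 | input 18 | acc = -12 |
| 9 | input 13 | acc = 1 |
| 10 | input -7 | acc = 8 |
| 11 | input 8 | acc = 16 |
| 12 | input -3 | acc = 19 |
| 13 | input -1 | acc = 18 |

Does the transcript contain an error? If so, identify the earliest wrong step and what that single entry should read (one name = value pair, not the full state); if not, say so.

Step 1: acc = -6 + 5 = -1 — matches.
Step 2: acc = -1 - 2 = -3 — exactly as logged.
Step 3: acc = -3 + 0 = -3 — consistent with the transcript.
Step 4: acc = -3 - -16 = 13 — consistent with the transcript.
Step 5: acc = 13 + 16 = 29 — no discrepancy.
Step 6: acc = 29 - 7 = 22 — matches.
Step 7: acc = 22 + -16 = 6 — confirmed correct.
Step 8: acc = 6 - 18 = -12 — confirmed correct.
Step 9: acc = -12 + 13 = 1 — consistent with the transcript.
Step 10: acc = 1 - -7 = 8 — confirmed correct.
Step 11: acc = 8 + 8 = 16 — consistent with the transcript.
Step 12: acc = 16 - -3 = 19 — verified.
Step 13: acc = 19 + -1 = 18 — matches.
Every step is consistent.

no error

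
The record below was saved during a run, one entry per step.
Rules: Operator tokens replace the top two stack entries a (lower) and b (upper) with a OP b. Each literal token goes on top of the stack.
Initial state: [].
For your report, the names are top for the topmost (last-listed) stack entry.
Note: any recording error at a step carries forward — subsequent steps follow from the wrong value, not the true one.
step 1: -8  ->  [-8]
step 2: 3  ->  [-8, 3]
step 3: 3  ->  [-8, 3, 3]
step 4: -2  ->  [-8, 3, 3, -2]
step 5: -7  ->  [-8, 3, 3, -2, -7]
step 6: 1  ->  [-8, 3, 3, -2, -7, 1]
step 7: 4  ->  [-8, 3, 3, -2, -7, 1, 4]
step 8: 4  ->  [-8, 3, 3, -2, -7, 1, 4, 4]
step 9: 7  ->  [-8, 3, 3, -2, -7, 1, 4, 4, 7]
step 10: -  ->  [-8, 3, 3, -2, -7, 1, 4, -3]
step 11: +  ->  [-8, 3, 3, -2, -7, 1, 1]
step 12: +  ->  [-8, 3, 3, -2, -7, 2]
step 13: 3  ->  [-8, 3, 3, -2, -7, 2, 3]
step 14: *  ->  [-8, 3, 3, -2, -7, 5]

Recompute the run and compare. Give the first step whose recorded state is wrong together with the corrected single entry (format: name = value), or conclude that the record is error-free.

step 14, top = 6

1. push -8: top = -8 (confirmed correct)
2. push 3: top = 3 (confirmed correct)
3. push 3: top = 3 (confirmed correct)
4. push -2: top = -2 (confirmed correct)
5. push -7: top = -7 (checks out)
6. push 1: top = 1 (exactly as logged)
7. push 4: top = 4 (agrees with the record)
8. push 4: top = 4 (confirmed correct)
9. push 7: top = 7 (verified)
10. 4 - 7 = -3 (exactly as logged)
11. 4 + -3 = 1 (verified)
12. 1 + 1 = 2 (matches)
13. push 3: top = 3 (exactly as logged)
14. 2 * 3 = 6 (this is not what the record shows)
The audit stops at step 14: the recorded entry is wrong and should be top = 6.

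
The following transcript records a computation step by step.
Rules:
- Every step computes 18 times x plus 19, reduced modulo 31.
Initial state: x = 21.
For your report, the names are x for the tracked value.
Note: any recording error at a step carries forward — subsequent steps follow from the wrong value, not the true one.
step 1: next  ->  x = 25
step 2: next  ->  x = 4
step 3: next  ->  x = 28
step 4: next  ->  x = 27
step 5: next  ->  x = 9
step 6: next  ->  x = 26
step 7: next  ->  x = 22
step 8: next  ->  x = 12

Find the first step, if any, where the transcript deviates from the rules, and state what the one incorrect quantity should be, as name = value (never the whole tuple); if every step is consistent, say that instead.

step 3, x = 29

Recomputing the run from the initial state:
step 1: x = 25
step 2: x = 4
step 3: x = 29
step 4: x = 14
step 5: x = 23
step 6: x = 30
step 7: x = 1
step 8: x = 6
The first disagreement with the transcript is at step 3, where the value should be x = 29.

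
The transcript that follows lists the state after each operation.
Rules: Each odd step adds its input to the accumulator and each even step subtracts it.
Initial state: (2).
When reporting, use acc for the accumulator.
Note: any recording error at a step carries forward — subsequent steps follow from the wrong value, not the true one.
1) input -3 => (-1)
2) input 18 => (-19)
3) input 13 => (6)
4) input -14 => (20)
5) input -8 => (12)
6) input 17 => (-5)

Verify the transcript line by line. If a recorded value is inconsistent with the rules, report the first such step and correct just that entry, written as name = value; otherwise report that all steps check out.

step 3, acc = -6

1. acc = 2 + -3 = -1 (no discrepancy)
2. acc = -1 - 18 = -19 (agrees with the transcript)
3. acc = -19 + 13 = -6 (the transcript disagrees here)
First incorrect step: 3; the correct value is acc = -6.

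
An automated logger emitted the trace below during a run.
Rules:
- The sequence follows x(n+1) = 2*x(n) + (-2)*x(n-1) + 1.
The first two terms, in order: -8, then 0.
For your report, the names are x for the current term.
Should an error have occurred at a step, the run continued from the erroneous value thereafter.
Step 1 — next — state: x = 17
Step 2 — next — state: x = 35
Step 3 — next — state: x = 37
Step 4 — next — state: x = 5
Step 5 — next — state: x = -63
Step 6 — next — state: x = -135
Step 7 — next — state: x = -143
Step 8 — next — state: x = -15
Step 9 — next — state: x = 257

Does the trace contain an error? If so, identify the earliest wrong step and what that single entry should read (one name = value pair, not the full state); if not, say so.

no error

1. x = 2*(0) + (-2)*(-8) + (1) = 17 (exactly as logged)
2. x = 2*(17) + (-2)*(0) + (1) = 35 (confirmed correct)
3. x = 2*(35) + (-2)*(17) + (1) = 37 (matches)
4. x = 2*(37) + (-2)*(35) + (1) = 5 (matches)
5. x = 2*(5) + (-2)*(37) + (1) = -63 (checks out)
6. x = 2*(-63) + (-2)*(5) + (1) = -135 (exactly as logged)
7. x = 2*(-135) + (-2)*(-63) + (1) = -143 (confirmed correct)
8. x = 2*(-143) + (-2)*(-135) + (1) = -15 (no discrepancy)
9. x = 2*(-15) + (-2)*(-143) + (1) = 257 (no discrepancy)
No step deviates from the rules.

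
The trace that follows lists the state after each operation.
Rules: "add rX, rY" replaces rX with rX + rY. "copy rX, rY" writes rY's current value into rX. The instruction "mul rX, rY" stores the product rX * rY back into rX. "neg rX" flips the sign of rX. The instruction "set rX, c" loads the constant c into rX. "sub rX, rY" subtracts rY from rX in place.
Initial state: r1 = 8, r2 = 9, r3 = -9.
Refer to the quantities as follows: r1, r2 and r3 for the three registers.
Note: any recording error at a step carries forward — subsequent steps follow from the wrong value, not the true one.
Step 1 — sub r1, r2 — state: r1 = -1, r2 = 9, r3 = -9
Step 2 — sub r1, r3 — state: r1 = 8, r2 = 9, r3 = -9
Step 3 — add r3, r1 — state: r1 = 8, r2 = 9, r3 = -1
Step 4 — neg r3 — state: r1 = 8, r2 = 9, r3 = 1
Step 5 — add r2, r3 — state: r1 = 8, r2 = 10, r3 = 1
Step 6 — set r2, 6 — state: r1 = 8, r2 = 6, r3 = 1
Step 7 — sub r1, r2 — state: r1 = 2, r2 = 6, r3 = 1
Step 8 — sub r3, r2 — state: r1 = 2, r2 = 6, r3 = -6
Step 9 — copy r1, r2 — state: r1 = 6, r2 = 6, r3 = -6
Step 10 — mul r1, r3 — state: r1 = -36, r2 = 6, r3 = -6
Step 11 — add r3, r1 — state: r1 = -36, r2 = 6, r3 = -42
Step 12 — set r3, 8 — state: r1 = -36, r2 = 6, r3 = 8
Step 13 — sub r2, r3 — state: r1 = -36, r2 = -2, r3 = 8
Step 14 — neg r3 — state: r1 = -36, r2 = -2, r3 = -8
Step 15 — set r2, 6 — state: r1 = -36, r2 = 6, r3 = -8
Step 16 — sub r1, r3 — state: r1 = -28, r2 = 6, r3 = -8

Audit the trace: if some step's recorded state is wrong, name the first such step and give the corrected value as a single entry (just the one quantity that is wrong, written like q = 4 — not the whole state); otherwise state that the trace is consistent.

step 8, r3 = -5

Recomputing the run from the initial state:
step 1: r1 = -1, r2 = 9, r3 = -9
step 2: r1 = 8, r2 = 9, r3 = -9
step 3: r1 = 8, r2 = 9, r3 = -1
step 4: r1 = 8, r2 = 9, r3 = 1
step 5: r1 = 8, r2 = 10, r3 = 1
step 6: r1 = 8, r2 = 6, r3 = 1
step 7: r1 = 2, r2 = 6, r3 = 1
step 8: r1 = 2, r2 = 6, r3 = -5
step 9: r1 = 6, r2 = 6, r3 = -5
step 10: r1 = -30, r2 = 6, r3 = -5
step 11: r1 = -30, r2 = 6, r3 = -35
step 12: r1 = -30, r2 = 6, r3 = 8
step 13: r1 = -30, r2 = -2, r3 = 8
step 14: r1 = -30, r2 = -2, r3 = -8
step 15: r1 = -30, r2 = 6, r3 = -8
step 16: r1 = -22, r2 = 6, r3 = -8
The first disagreement with the trace is at step 8, where the value should be r3 = -5.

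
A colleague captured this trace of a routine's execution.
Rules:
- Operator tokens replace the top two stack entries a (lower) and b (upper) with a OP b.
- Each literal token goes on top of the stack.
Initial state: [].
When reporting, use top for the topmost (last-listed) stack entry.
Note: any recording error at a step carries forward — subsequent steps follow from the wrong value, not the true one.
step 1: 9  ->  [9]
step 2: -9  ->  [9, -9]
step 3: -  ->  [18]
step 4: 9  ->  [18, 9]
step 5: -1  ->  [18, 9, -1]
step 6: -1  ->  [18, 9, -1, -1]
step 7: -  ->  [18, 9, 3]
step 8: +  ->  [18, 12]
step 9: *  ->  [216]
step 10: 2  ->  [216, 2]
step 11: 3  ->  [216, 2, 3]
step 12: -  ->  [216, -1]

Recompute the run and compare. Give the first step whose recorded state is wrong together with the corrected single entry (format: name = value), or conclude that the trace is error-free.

step 7, top = 0

1. push 9: top = 9 (no discrepancy)
2. push -9: top = -9 (same as recorded)
3. 9 - -9 = 18 (checks out)
4. push 9: top = 9 (confirmed correct)
5. push -1: top = -1 (checks out)
6. push -1: top = -1 (exactly as logged)
7. -1 - -1 = 0 (the recorded entry deviates here)
First deviation found at step 7; the corrected entry is top = 0.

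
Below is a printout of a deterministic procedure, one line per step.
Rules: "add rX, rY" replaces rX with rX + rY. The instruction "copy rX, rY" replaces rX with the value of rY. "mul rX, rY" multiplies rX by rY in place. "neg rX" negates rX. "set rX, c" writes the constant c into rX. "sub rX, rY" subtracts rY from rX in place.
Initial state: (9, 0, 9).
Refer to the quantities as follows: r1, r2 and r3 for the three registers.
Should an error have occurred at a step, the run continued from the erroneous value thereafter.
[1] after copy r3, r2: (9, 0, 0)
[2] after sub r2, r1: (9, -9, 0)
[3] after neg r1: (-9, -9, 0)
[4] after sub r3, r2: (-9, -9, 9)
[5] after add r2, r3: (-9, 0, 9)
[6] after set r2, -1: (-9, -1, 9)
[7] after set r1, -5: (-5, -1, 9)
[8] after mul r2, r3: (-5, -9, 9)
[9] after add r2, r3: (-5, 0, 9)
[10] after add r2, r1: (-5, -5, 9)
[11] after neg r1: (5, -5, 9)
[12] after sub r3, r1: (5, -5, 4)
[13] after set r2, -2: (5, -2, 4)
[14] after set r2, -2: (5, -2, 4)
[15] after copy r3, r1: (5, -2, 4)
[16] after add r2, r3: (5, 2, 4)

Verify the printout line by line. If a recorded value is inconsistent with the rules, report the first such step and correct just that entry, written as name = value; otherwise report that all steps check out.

Step 1: r3 = 0 — checks out.
Step 2: r2 = 0 - 9 = -9 — same as recorded.
Step 3: r1 = -(9) = -9 — confirmed correct.
Step 4: r3 = 0 - -9 = 9 — agrees with the printout.
Step 5: r2 = -9 + 9 = 0 — matches.
Step 6: r2 = -1 — agrees with the printout.
Step 7: r1 = -5 — no discrepancy.
Step 8: r2 = -1 * 9 = -9 — confirmed correct.
Step 9: r2 = -9 + 9 = 0 — no discrepancy.
Step 10: r2 = 0 + -5 = -5 — matches.
Step 11: r1 = -(-5) = 5 — no discrepancy.
Step 12: r3 = 9 - 5 = 4 — checks out.
Step 13: r2 = -2 — exactly as logged.
Step 14: r2 = -2 — consistent with the printout.
Step 15: r3 = 5 — the recorded entry deviates here.
First incorrect step: 15; the correct value is r3 = 5.

step 15, r3 = 5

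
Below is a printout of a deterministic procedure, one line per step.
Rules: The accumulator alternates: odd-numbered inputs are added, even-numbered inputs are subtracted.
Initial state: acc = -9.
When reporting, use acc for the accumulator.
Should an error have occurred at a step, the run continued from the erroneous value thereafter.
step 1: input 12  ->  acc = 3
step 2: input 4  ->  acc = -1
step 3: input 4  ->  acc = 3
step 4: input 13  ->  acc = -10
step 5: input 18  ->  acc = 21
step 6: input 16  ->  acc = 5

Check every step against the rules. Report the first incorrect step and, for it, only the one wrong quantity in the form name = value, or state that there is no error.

Recomputing the run from the initial state:
step 1: acc = 3
step 2: acc = -1
step 3: acc = 3
step 4: acc = -10
step 5: acc = 8
step 6: acc = -8
The first disagreement with the printout is at step 5, where the value should be acc = 8.

step 5, acc = 8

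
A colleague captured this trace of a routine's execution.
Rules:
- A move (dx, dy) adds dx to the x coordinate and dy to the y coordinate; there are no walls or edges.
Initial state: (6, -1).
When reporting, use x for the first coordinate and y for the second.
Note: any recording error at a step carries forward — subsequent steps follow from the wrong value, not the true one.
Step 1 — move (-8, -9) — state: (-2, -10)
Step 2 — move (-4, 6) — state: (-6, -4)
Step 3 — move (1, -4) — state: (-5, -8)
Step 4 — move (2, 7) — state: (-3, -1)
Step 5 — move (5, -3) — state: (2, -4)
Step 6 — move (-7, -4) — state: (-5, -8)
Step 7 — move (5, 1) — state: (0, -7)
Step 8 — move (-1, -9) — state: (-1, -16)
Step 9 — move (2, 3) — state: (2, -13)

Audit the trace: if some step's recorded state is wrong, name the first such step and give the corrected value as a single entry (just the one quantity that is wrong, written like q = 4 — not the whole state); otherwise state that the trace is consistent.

step 9, x = 1

1. x = 6 + (-8) = -2, y = -1 + (-9) = -10 (exactly as logged)
2. x = -2 + (-4) = -6, y = -10 + (6) = -4 (confirmed correct)
3. x = -6 + (1) = -5, y = -4 + (-4) = -8 (in agreement)
4. x = -5 + (2) = -3, y = -8 + (7) = -1 (same as recorded)
5. x = -3 + (5) = 2, y = -1 + (-3) = -4 (verified)
6. x = 2 + (-7) = -5, y = -4 + (-4) = -8 (exactly as logged)
7. x = -5 + (5) = 0, y = -8 + (1) = -7 (consistent with the trace)
8. x = 0 + (-1) = -1, y = -7 + (-9) = -16 (same as recorded)
9. x = -1 + (2) = 1, y = -16 + (3) = -13 (the trace disagrees here)
The audit stops at step 9: the recorded entry is wrong and should be x = 1.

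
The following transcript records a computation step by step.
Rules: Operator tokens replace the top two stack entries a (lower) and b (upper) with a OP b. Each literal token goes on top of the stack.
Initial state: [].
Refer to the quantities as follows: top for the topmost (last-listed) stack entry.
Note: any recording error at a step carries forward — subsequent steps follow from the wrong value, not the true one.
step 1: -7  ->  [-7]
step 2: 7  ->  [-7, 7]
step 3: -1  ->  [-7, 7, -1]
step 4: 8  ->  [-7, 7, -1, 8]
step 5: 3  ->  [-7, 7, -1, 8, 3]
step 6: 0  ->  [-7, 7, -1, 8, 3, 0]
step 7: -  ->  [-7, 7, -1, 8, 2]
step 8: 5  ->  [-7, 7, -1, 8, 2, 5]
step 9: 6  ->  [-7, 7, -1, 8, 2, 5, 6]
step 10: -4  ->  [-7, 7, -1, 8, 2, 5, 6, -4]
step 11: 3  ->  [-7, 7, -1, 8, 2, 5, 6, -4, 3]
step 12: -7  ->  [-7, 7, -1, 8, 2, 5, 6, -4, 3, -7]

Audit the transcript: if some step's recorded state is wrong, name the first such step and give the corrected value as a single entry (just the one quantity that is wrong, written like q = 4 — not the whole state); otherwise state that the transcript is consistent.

step 7, top = 3

Recomputing the run from the initial state:
step 1: [-7]
step 2: [-7, 7]
step 3: [-7, 7, -1]
step 4: [-7, 7, -1, 8]
step 5: [-7, 7, -1, 8, 3]
step 6: [-7, 7, -1, 8, 3, 0]
step 7: [-7, 7, -1, 8, 3]
step 8: [-7, 7, -1, 8, 3, 5]
step 9: [-7, 7, -1, 8, 3, 5, 6]
step 10: [-7, 7, -1, 8, 3, 5, 6, -4]
step 11: [-7, 7, -1, 8, 3, 5, 6, -4, 3]
step 12: [-7, 7, -1, 8, 3, 5, 6, -4, 3, -7]
The first disagreement with the transcript is at step 7, where the value should be top = 3.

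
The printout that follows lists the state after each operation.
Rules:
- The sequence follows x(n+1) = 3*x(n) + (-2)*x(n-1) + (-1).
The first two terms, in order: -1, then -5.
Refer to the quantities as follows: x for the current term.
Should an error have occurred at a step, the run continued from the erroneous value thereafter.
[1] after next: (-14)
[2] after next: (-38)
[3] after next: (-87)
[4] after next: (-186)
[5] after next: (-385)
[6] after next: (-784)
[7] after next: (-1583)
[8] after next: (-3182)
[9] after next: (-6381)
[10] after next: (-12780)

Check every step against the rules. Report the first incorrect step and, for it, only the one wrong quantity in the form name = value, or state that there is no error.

Step 1: x = 3*(-5) + (-2)*(-1) + (-1) = -14 — in agreement.
Step 2: x = 3*(-14) + (-2)*(-5) + (-1) = -33 — the printout has a different value.
The earliest wrong entry is at step 2: it should read x = -33.

step 2, x = -33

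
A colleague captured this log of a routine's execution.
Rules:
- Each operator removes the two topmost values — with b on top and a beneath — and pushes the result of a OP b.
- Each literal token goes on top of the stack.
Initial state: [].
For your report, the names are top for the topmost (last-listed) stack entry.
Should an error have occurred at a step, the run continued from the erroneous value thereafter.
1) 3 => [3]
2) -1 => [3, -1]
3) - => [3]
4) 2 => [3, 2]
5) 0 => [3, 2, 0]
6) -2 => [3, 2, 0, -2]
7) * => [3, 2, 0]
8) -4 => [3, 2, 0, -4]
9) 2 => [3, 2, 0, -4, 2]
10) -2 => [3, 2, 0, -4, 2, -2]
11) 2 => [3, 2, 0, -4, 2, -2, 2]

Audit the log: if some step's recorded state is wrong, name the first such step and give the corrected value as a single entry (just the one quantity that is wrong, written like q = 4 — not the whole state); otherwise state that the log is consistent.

step 1: push 3: top = 3 -> same as recorded
step 2: push -1: top = -1 -> checks out
step 3: 3 - -1 = 4 -> the log disagrees here
The earliest wrong entry is at step 3: it should read top = 4.

step 3, top = 4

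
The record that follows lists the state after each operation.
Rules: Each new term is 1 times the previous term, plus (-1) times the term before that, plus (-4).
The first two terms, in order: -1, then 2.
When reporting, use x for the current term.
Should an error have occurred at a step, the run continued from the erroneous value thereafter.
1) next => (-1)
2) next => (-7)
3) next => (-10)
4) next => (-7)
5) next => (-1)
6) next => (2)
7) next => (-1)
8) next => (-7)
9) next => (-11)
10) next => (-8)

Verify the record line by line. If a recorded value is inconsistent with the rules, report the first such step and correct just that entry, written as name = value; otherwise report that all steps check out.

Recomputing the run from the initial state:
step 1: x = -1
step 2: x = -7
step 3: x = -10
step 4: x = -7
step 5: x = -1
step 6: x = 2
step 7: x = -1
step 8: x = -7
step 9: x = -10
step 10: x = -7
The first disagreement with the record is at step 9, where the value should be x = -10.

step 9, x = -10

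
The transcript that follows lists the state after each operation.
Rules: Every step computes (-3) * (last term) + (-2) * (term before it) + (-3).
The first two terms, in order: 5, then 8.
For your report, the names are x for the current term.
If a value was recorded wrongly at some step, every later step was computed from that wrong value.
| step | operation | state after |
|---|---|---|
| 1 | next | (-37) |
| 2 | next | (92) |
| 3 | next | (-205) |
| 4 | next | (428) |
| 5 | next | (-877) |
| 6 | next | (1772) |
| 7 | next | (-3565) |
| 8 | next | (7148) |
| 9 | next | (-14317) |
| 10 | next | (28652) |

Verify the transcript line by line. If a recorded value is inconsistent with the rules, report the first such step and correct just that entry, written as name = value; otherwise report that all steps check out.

no error

step 1: x = -3*(8) + (-2)*(5) + (-3) = -37 -> checks out
step 2: x = -3*(-37) + (-2)*(8) + (-3) = 92 -> agrees with the transcript
step 3: x = -3*(92) + (-2)*(-37) + (-3) = -205 -> agrees with the transcript
step 4: x = -3*(-205) + (-2)*(92) + (-3) = 428 -> no discrepancy
step 5: x = -3*(428) + (-2)*(-205) + (-3) = -877 -> same as recorded
step 6: x = -3*(-877) + (-2)*(428) + (-3) = 1772 -> agrees with the transcript
step 7: x = -3*(1772) + (-2)*(-877) + (-3) = -3565 -> no discrepancy
step 8: x = -3*(-3565) + (-2)*(1772) + (-3) = 7148 -> matches
step 9: x = -3*(7148) + (-2)*(-3565) + (-3) = -14317 -> in agreement
step 10: x = -3*(-14317) + (-2)*(7148) + (-3) = 28652 -> same as recorded
Nothing is out of place; the run is error-free.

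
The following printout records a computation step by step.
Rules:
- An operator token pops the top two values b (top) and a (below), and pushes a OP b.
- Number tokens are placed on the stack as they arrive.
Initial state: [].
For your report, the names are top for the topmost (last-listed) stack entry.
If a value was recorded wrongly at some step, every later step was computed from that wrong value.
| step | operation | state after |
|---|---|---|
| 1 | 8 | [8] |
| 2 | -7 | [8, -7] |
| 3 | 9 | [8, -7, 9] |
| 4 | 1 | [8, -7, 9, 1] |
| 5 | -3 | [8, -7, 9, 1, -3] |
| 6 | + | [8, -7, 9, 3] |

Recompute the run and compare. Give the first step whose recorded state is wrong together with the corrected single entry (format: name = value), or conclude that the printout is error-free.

step 6, top = -2

Step 1: push 8: top = 8 — consistent with the printout.
Step 2: push -7: top = -7 — checks out.
Step 3: push 9: top = 9 — exactly as logged.
Step 4: push 1: top = 1 — checks out.
Step 5: push -3: top = -3 — confirmed correct.
Step 6: 1 + -3 = -2 — the recorded entry deviates here.
The earliest wrong entry is at step 6: it should read top = -2.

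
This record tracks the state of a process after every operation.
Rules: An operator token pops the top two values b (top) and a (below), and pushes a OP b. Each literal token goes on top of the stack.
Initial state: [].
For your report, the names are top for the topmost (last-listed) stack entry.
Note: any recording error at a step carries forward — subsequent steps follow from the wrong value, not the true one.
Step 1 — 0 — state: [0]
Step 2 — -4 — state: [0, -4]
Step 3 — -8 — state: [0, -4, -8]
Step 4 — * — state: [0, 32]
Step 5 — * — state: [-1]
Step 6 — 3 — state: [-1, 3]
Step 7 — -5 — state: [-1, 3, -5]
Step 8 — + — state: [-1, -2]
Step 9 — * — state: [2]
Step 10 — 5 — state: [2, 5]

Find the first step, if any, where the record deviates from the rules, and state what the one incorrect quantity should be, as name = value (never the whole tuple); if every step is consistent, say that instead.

step 5, top = 0

Step 1: push 0: top = 0 — consistent with the record.
Step 2: push -4: top = -4 — agrees with the record.
Step 3: push -8: top = -8 — exactly as logged.
Step 4: -4 * -8 = 32 — agrees with the record.
Step 5: 0 * 32 = 0 — the record disagrees here.
First incorrect step: 5; the correct value is top = 0.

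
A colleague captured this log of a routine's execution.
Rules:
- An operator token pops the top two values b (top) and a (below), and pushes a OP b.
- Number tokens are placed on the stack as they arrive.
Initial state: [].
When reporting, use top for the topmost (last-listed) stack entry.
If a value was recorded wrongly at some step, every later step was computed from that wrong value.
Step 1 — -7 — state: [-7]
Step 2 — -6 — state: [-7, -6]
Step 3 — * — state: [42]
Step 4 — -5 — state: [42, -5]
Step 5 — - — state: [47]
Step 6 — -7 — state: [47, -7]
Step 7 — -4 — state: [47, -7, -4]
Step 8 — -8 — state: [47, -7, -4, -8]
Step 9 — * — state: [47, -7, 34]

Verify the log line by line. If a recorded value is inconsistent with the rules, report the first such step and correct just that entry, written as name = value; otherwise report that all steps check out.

step 9, top = 32

Step 1: push -7: top = -7 — agrees with the log.
Step 2: push -6: top = -6 — agrees with the log.
Step 3: -7 * -6 = 42 — same as recorded.
Step 4: push -5: top = -5 — same as recorded.
Step 5: 42 - -5 = 47 — exactly as logged.
Step 6: push -7: top = -7 — exactly as logged.
Step 7: push -4: top = -4 — verified.
Step 8: push -8: top = -8 — exactly as logged.
Step 9: -4 * -8 = 32 — the entry is off here.
So the first discrepancy is step 9, where the right value is top = 32.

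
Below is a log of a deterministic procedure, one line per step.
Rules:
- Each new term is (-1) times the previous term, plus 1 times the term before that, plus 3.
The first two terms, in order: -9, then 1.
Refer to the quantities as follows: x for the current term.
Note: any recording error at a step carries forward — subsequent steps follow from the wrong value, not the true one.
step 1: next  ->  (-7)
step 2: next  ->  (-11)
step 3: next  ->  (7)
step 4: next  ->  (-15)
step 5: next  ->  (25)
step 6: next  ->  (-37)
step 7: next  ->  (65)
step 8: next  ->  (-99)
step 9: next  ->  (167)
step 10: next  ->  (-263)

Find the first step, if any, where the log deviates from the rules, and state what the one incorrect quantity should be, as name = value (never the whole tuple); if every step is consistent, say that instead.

step 2, x = 11

step 1: x = -1*(1) + (1)*(-9) + (3) = -7 -> checks out
step 2: x = -1*(-7) + (1)*(1) + (3) = 11 -> the log disagrees here
First deviation found at step 2; the corrected entry is x = 11.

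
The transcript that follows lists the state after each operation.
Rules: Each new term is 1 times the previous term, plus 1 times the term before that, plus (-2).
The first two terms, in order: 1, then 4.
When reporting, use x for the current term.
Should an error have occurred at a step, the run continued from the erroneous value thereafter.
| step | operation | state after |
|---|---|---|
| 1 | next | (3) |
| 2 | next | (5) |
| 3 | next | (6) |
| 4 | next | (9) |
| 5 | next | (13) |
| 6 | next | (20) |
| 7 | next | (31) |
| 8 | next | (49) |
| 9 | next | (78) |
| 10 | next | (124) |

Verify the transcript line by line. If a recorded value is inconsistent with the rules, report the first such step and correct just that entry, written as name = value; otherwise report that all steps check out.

step 10, x = 125

step 1: x = 1*(4) + (1)*(1) + (-2) = 3 -> verified
step 2: x = 1*(3) + (1)*(4) + (-2) = 5 -> agrees with the transcript
step 3: x = 1*(5) + (1)*(3) + (-2) = 6 -> consistent with the transcript
step 4: x = 1*(6) + (1)*(5) + (-2) = 9 -> checks out
step 5: x = 1*(9) + (1)*(6) + (-2) = 13 -> matches
step 6: x = 1*(13) + (1)*(9) + (-2) = 20 -> confirmed correct
step 7: x = 1*(20) + (1)*(13) + (-2) = 31 -> no discrepancy
step 8: x = 1*(31) + (1)*(20) + (-2) = 49 -> exactly as logged
step 9: x = 1*(49) + (1)*(31) + (-2) = 78 -> checks out
step 10: x = 1*(78) + (1)*(49) + (-2) = 125 -> the transcript disagrees here
The audit stops at step 10: the recorded entry is wrong and should be x = 125.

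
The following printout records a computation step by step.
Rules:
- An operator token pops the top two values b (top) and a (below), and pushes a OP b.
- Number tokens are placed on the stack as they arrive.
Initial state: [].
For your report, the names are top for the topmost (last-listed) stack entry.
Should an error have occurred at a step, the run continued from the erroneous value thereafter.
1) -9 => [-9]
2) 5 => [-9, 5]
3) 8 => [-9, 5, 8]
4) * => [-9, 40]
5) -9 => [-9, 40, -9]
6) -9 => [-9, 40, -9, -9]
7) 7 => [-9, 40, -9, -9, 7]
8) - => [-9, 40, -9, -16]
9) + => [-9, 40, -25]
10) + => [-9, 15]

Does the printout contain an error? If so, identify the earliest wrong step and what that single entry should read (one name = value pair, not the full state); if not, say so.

1. push -9: top = -9 (consistent with the printout)
2. push 5: top = 5 (checks out)
3. push 8: top = 8 (confirmed correct)
4. 5 * 8 = 40 (verified)
5. push -9: top = -9 (same as recorded)
6. push -9: top = -9 (exactly as logged)
7. push 7: top = 7 (no discrepancy)
8. -9 - 7 = -16 (confirmed correct)
9. -9 + -16 = -25 (no discrepancy)
10. 40 + -25 = 15 (same as recorded)
The whole run recomputes cleanly — no discrepancies.

no error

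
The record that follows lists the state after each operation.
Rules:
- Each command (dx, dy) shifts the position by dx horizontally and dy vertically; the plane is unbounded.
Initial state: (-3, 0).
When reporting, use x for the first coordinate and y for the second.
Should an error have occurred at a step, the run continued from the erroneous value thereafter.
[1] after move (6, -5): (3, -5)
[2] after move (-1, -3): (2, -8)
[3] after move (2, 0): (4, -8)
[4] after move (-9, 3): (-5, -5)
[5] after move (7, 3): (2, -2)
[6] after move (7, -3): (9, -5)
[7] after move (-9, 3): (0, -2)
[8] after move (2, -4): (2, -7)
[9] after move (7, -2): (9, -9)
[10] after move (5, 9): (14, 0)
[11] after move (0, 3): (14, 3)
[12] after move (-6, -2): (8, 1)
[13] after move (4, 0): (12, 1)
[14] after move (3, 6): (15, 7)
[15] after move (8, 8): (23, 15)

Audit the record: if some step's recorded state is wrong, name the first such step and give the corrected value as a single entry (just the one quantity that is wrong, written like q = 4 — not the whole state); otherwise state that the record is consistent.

step 8, y = -6

Recomputing the run from the initial state:
step 1: x = 3, y = -5
step 2: x = 2, y = -8
step 3: x = 4, y = -8
step 4: x = -5, y = -5
step 5: x = 2, y = -2
step 6: x = 9, y = -5
step 7: x = 0, y = -2
step 8: x = 2, y = -6
step 9: x = 9, y = -8
step 10: x = 14, y = 1
step 11: x = 14, y = 4
step 12: x = 8, y = 2
step 13: x = 12, y = 2
step 14: x = 15, y = 8
step 15: x = 23, y = 16
The first disagreement with the record is at step 8, where the value should be y = -6.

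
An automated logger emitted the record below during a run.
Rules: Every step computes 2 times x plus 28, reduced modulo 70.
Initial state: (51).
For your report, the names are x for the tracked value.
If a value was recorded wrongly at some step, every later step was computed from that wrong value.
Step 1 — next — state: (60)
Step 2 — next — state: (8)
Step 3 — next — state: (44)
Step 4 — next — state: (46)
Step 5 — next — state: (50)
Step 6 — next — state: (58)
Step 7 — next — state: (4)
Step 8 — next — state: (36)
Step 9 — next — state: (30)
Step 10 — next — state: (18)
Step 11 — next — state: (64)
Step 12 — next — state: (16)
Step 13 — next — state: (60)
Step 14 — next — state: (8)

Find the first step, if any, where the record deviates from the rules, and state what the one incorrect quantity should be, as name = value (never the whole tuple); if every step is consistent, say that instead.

Step 1: x = (2*51 + 28) mod 70 = 60 — verified.
Step 2: x = (2*60 + 28) mod 70 = 8 — confirmed correct.
Step 3: x = (2*8 + 28) mod 70 = 44 — no discrepancy.
Step 4: x = (2*44 + 28) mod 70 = 46 — exactly as logged.
Step 5: x = (2*46 + 28) mod 70 = 50 — checks out.
Step 6: x = (2*50 + 28) mod 70 = 58 — exactly as logged.
Step 7: x = (2*58 + 28) mod 70 = 4 — checks out.
Step 8: x = (2*4 + 28) mod 70 = 36 — confirmed correct.
Step 9: x = (2*36 + 28) mod 70 = 30 — same as recorded.
Step 10: x = (2*30 + 28) mod 70 = 18 — same as recorded.
Step 11: x = (2*18 + 28) mod 70 = 64 — confirmed correct.
Step 12: x = (2*64 + 28) mod 70 = 16 — in agreement.
Step 13: x = (2*16 + 28) mod 70 = 60 — confirmed correct.
Step 14: x = (2*60 + 28) mod 70 = 8 — confirmed correct.
The recomputation confirms every line.

no error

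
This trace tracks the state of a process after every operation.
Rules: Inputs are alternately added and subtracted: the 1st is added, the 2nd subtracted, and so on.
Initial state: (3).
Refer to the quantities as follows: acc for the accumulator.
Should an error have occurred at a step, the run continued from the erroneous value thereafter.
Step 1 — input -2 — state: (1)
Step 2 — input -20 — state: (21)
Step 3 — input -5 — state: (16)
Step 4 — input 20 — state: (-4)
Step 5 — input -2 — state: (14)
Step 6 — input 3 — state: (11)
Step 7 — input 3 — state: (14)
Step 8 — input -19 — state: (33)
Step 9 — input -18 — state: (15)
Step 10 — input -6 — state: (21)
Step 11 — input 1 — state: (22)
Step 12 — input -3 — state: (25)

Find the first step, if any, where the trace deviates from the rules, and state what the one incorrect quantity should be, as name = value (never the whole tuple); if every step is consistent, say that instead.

Step 1: acc = 3 + -2 = 1 — verified.
Step 2: acc = 1 - -20 = 21 — exactly as logged.
Step 3: acc = 21 + -5 = 16 — in agreement.
Step 4: acc = 16 - 20 = -4 — in agreement.
Step 5: acc = -4 + -2 = -6 — the entry is off here.
The earliest wrong entry is at step 5: it should read acc = -6.

step 5, acc = -6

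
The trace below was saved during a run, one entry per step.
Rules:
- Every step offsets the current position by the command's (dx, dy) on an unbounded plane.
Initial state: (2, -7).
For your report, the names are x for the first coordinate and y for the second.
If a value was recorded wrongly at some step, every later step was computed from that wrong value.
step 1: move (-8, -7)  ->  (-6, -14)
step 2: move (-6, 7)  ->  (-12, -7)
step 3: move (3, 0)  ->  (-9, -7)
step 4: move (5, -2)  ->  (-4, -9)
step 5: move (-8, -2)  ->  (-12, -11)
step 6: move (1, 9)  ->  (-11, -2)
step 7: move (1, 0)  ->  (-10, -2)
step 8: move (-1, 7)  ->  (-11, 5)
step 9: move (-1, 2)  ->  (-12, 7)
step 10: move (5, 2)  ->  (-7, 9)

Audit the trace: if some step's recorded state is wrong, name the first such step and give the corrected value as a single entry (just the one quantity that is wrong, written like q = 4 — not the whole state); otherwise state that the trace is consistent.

Step 1: x = 2 + (-8) = -6, y = -7 + (-7) = -14 — checks out.
Step 2: x = -6 + (-6) = -12, y = -14 + (7) = -7 — matches.
Step 3: x = -12 + (3) = -9, y = -7 + (0) = -7 — matches.
Step 4: x = -9 + (5) = -4, y = -7 + (-2) = -9 — confirmed correct.
Step 5: x = -4 + (-8) = -12, y = -9 + (-2) = -11 — matches.
Step 6: x = -12 + (1) = -11, y = -11 + (9) = -2 — in agreement.
Step 7: x = -11 + (1) = -10, y = -2 + (0) = -2 — checks out.
Step 8: x = -10 + (-1) = -11, y = -2 + (7) = 5 — agrees with the trace.
Step 9: x = -11 + (-1) = -12, y = 5 + (2) = 7 — in agreement.
Step 10: x = -12 + (5) = -7, y = 7 + (2) = 9 — agrees with the trace.
All steps check out; nothing to correct.

no error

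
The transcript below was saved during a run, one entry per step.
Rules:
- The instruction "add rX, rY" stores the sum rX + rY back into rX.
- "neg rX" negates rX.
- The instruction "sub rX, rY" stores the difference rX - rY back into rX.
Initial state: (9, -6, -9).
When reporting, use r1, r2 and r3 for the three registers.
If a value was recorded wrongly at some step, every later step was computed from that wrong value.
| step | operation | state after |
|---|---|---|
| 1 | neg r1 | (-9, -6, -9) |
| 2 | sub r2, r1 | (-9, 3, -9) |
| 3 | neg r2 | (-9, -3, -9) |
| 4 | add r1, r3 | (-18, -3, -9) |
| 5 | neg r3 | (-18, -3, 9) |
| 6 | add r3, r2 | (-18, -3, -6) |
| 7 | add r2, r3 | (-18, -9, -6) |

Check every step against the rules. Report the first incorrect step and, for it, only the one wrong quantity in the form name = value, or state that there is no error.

step 6, r3 = 6

1. r1 = -(9) = -9 (agrees with the transcript)
2. r2 = -6 - -9 = 3 (in agreement)
3. r2 = -(3) = -3 (verified)
4. r1 = -9 + -9 = -18 (verified)
5. r3 = -(-9) = 9 (confirmed correct)
6. r3 = 9 + -3 = 6 (the transcript disagrees here)
So the first discrepancy is step 6, where the right value is r3 = 6.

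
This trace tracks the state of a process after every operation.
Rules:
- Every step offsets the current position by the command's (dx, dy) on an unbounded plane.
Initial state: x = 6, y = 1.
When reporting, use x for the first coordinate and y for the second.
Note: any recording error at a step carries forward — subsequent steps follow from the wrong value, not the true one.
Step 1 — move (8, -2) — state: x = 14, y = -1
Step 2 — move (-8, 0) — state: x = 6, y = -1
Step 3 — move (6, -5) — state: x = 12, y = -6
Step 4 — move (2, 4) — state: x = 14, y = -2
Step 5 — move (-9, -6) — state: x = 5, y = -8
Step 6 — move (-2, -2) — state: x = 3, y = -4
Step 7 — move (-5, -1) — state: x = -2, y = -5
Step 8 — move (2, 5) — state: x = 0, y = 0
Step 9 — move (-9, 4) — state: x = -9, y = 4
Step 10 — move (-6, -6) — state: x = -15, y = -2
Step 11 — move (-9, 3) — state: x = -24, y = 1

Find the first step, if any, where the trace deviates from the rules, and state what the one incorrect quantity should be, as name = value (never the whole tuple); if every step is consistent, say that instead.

step 6, y = -10

Recomputing the run from the initial state:
step 1: x = 14, y = -1
step 2: x = 6, y = -1
step 3: x = 12, y = -6
step 4: x = 14, y = -2
step 5: x = 5, y = -8
step 6: x = 3, y = -10
step 7: x = -2, y = -11
step 8: x = 0, y = -6
step 9: x = -9, y = -2
step 10: x = -15, y = -8
step 11: x = -24, y = -5
The first disagreement with the trace is at step 6, where the value should be y = -10.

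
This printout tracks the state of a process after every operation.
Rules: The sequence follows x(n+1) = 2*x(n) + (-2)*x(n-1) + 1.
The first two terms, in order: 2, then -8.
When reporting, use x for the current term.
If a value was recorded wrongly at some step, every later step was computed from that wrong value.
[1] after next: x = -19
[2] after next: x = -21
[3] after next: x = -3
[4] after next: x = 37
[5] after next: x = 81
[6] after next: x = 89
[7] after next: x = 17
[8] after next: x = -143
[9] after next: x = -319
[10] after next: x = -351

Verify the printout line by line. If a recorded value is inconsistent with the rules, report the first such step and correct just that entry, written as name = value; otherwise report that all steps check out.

Recomputing the run from the initial state:
step 1: x = -19
step 2: x = -21
step 3: x = -3
step 4: x = 37
step 5: x = 81
step 6: x = 89
step 7: x = 17
step 8: x = -143
step 9: x = -319
step 10: x = -351
This matches the printout at every step.

no error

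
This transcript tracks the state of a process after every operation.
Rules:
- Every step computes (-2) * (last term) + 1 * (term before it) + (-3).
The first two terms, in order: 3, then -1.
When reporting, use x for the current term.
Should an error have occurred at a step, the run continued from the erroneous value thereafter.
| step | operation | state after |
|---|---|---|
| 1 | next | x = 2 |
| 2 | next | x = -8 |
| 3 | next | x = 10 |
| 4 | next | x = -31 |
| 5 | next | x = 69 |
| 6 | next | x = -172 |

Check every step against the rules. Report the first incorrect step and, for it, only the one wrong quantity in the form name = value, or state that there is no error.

step 3, x = 15

Recomputing the run from the initial state:
step 1: x = 2
step 2: x = -8
step 3: x = 15
step 4: x = -41
step 5: x = 94
step 6: x = -232
The first disagreement with the transcript is at step 3, where the value should be x = 15.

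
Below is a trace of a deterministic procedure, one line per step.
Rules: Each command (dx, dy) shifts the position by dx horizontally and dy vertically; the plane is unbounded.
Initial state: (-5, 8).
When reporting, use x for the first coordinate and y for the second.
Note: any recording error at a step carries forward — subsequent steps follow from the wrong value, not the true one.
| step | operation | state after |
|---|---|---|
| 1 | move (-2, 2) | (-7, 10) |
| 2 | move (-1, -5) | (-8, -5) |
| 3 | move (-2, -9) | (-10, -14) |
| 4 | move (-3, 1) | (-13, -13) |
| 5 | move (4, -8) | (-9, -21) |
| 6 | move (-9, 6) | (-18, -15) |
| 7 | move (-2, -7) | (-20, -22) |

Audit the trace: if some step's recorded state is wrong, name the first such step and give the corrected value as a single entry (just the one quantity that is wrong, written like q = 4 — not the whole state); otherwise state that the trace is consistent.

Recomputing the run from the initial state:
step 1: x = -7, y = 10
step 2: x = -8, y = 5
step 3: x = -10, y = -4
step 4: x = -13, y = -3
step 5: x = -9, y = -11
step 6: x = -18, y = -5
step 7: x = -20, y = -12
The first disagreement with the trace is at step 2, where the value should be y = 5.

step 2, y = 5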